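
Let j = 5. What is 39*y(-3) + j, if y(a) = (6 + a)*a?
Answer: -346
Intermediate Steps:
y(a) = a*(6 + a)
39*y(-3) + j = 39*(-3*(6 - 3)) + 5 = 39*(-3*3) + 5 = 39*(-9) + 5 = -351 + 5 = -346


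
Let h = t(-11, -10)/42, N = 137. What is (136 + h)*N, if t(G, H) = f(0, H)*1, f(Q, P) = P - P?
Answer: 18632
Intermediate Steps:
f(Q, P) = 0
t(G, H) = 0 (t(G, H) = 0*1 = 0)
h = 0 (h = 0/42 = 0*(1/42) = 0)
(136 + h)*N = (136 + 0)*137 = 136*137 = 18632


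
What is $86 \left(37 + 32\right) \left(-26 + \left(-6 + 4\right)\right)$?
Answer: $-166152$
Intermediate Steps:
$86 \left(37 + 32\right) \left(-26 + \left(-6 + 4\right)\right) = 86 \cdot 69 \left(-26 - 2\right) = 86 \cdot 69 \left(-28\right) = 86 \left(-1932\right) = -166152$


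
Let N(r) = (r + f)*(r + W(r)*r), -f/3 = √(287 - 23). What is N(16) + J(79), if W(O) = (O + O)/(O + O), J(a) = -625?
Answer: -113 - 192*√66 ≈ -1672.8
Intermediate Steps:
W(O) = 1 (W(O) = (2*O)/((2*O)) = (2*O)*(1/(2*O)) = 1)
f = -6*√66 (f = -3*√(287 - 23) = -6*√66 ≈ -48.744)
N(r) = 2*r*(r - 6*√66) (N(r) = (r - 6*√66)*(r + 1*r) = (r - 6*√66)*(r + r) = (r - 6*√66)*(2*r) = 2*r*(r - 6*√66))
N(16) + J(79) = 2*16*(16 - 6*√66) - 625 = (512 - 192*√66) - 625 = -113 - 192*√66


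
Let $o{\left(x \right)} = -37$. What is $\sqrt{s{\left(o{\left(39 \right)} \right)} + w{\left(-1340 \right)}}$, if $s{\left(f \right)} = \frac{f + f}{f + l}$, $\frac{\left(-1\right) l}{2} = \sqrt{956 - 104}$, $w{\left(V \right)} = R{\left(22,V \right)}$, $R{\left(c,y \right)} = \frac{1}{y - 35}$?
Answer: $\frac{\sqrt{5594215 - 220 \sqrt{213}}}{275 \sqrt{37 + 4 \sqrt{213}}} \approx 0.88042$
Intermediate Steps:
$R{\left(c,y \right)} = \frac{1}{-35 + y}$
$w{\left(V \right)} = \frac{1}{-35 + V}$
$l = - 4 \sqrt{213}$ ($l = - 2 \sqrt{956 - 104} = - 2 \sqrt{852} = - 2 \cdot 2 \sqrt{213} = - 4 \sqrt{213} \approx -58.378$)
$s{\left(f \right)} = \frac{2 f}{f - 4 \sqrt{213}}$ ($s{\left(f \right)} = \frac{f + f}{f - 4 \sqrt{213}} = \frac{2 f}{f - 4 \sqrt{213}}$)
$\sqrt{s{\left(o{\left(39 \right)} \right)} + w{\left(-1340 \right)}} = \sqrt{2 \left(-37\right) \frac{1}{-37 - 4 \sqrt{213}} + \frac{1}{-35 - 1340}} = \sqrt{- \frac{74}{-37 - 4 \sqrt{213}} + \frac{1}{-1375}} = \sqrt{- \frac{74}{-37 - 4 \sqrt{213}} - \frac{1}{1375}} = \sqrt{- \frac{1}{1375} - \frac{74}{-37 - 4 \sqrt{213}}}$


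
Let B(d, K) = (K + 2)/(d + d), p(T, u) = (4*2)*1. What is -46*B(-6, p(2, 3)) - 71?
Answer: -98/3 ≈ -32.667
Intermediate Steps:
p(T, u) = 8 (p(T, u) = 8*1 = 8)
B(d, K) = (2 + K)/(2*d) (B(d, K) = (2 + K)/((2*d)) = (2 + K)*(1/(2*d)) = (2 + K)/(2*d))
-46*B(-6, p(2, 3)) - 71 = -23*(2 + 8)/(-6) - 71 = -23*(-1)*10/6 - 71 = -46*(-5/6) - 71 = 115/3 - 71 = -98/3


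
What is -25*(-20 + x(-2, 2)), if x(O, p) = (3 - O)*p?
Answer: 250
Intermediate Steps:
x(O, p) = p*(3 - O)
-25*(-20 + x(-2, 2)) = -25*(-20 + 2*(3 - 1*(-2))) = -25*(-20 + 2*(3 + 2)) = -25*(-20 + 2*5) = -25*(-20 + 10) = -25*(-10) = 250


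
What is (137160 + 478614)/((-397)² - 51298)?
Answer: 205258/35437 ≈ 5.7922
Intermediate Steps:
(137160 + 478614)/((-397)² - 51298) = 615774/(157609 - 51298) = 615774/106311 = 615774*(1/106311) = 205258/35437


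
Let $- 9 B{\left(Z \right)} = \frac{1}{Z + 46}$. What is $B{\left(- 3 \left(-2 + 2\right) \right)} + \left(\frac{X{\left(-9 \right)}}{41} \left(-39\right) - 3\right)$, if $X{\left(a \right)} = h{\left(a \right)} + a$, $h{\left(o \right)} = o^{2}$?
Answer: $- \frac{1213475}{16974} \approx -71.49$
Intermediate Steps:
$B{\left(Z \right)} = - \frac{1}{9 \left(46 + Z\right)}$ ($B{\left(Z \right)} = - \frac{1}{9 \left(Z + 46\right)} = - \frac{1}{9 \left(46 + Z\right)}$)
$X{\left(a \right)} = a + a^{2}$ ($X{\left(a \right)} = a^{2} + a = a + a^{2}$)
$B{\left(- 3 \left(-2 + 2\right) \right)} + \left(\frac{X{\left(-9 \right)}}{41} \left(-39\right) - 3\right) = - \frac{1}{414 + 9 \left(- 3 \left(-2 + 2\right)\right)} + \left(\frac{\left(-9\right) \left(1 - 9\right)}{41} \left(-39\right) - 3\right) = - \frac{1}{414 + 9 \left(\left(-3\right) 0\right)} + \left(\left(-9\right) \left(-8\right) \frac{1}{41} \left(-39\right) - 3\right) = - \frac{1}{414 + 9 \cdot 0} + \left(72 \cdot \frac{1}{41} \left(-39\right) - 3\right) = - \frac{1}{414 + 0} + \left(\frac{72}{41} \left(-39\right) - 3\right) = - \frac{1}{414} - \frac{2931}{41} = - \frac{1213475}{16974}$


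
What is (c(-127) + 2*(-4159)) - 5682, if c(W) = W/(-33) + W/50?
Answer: -23097841/1650 ≈ -13999.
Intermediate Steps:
c(W) = -17*W/1650 (c(W) = W*(-1/33) + W*(1/50) = -W/33 + W/50 = -17*W/1650)
(c(-127) + 2*(-4159)) - 5682 = (-17/1650*(-127) + 2*(-4159)) - 5682 = (2159/1650 - 8318) - 5682 = -13722541/1650 - 5682 = -23097841/1650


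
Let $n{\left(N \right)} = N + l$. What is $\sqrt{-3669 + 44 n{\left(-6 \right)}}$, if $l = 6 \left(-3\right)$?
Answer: $15 i \sqrt{21} \approx 68.739 i$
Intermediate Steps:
$l = -18$
$n{\left(N \right)} = -18 + N$ ($n{\left(N \right)} = N - 18 = -18 + N$)
$\sqrt{-3669 + 44 n{\left(-6 \right)}} = \sqrt{-3669 + 44 \left(-18 - 6\right)} = \sqrt{-3669 + 44 \left(-24\right)} = \sqrt{-3669 - 1056} = \sqrt{-4725} = 15 i \sqrt{21}$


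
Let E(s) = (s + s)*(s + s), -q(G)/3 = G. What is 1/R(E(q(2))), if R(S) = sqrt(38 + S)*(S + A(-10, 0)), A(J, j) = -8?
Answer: sqrt(182)/24752 ≈ 0.00054504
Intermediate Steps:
q(G) = -3*G
E(s) = 4*s**2 (E(s) = (2*s)*(2*s) = 4*s**2)
R(S) = sqrt(38 + S)*(-8 + S) (R(S) = sqrt(38 + S)*(S - 8) = sqrt(38 + S)*(-8 + S))
1/R(E(q(2))) = 1/(sqrt(38 + 4*(-3*2)**2)*(-8 + 4*(-3*2)**2)) = 1/(sqrt(38 + 4*(-6)**2)*(-8 + 4*(-6)**2)) = 1/(sqrt(38 + 4*36)*(-8 + 4*36)) = 1/(sqrt(38 + 144)*(-8 + 144)) = 1/(sqrt(182)*136) = 1/(136*sqrt(182)) = sqrt(182)/24752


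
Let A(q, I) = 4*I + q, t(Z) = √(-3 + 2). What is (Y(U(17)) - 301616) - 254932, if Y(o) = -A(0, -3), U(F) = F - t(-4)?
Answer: -556536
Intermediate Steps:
t(Z) = I (t(Z) = √(-1) = I)
A(q, I) = q + 4*I
U(F) = F - I
Y(o) = 12 (Y(o) = -(0 + 4*(-3)) = -(0 - 12) = -1*(-12) = 12)
(Y(U(17)) - 301616) - 254932 = (12 - 301616) - 254932 = -301604 - 254932 = -556536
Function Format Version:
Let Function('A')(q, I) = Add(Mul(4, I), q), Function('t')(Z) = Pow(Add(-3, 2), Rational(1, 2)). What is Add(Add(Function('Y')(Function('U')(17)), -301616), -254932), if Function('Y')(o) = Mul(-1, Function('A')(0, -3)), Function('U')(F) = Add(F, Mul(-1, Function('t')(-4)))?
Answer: -556536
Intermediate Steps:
Function('t')(Z) = I (Function('t')(Z) = Pow(-1, Rational(1, 2)) = I)
Function('A')(q, I) = Add(q, Mul(4, I))
Function('U')(F) = Add(F, Mul(-1, I))
Function('Y')(o) = 12 (Function('Y')(o) = Mul(-1, Add(0, Mul(4, -3))) = Mul(-1, Add(0, -12)) = Mul(-1, -12) = 12)
Add(Add(Function('Y')(Function('U')(17)), -301616), -254932) = Add(Add(12, -301616), -254932) = Add(-301604, -254932) = -556536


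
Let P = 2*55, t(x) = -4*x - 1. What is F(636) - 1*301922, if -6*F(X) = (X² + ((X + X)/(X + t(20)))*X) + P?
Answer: -205127597/555 ≈ -3.6960e+5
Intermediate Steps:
t(x) = -1 - 4*x
P = 110
F(X) = -55/3 - X²/6 - X²/(3*(-81 + X)) (F(X) = -((X² + ((X + X)/(X + (-1 - 4*20)))*X) + 110)/6 = -((X² + ((2*X)/(X + (-1 - 80)))*X) + 110)/6 = -((X² + ((2*X)/(X - 81))*X) + 110)/6 = -((X² + ((2*X)/(-81 + X))*X) + 110)/6 = -((X² + (2*X/(-81 + X))*X) + 110)/6 = -((X² + 2*X²/(-81 + X)) + 110)/6 = -(110 + X² + 2*X²/(-81 + X))/6 = -55/3 - X²/6 - X²/(3*(-81 + X)))
F(636) - 1*301922 = (8910 - 1*636³ - 110*636 + 79*636²)/(6*(-81 + 636)) - 1*301922 = (⅙)*(8910 - 1*257259456 - 69960 + 79*404496)/555 - 301922 = (⅙)*(1/555)*(8910 - 257259456 - 69960 + 31955184) - 301922 = (⅙)*(1/555)*(-225365322) - 301922 = -37560887/555 - 301922 = -205127597/555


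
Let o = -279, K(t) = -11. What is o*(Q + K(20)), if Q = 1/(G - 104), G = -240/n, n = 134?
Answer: 21771765/7088 ≈ 3071.6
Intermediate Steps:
G = -120/67 (G = -240/134 = -240*1/134 = -120/67 ≈ -1.7910)
Q = -67/7088 (Q = 1/(-120/67 - 104) = 1/(-7088/67) = -67/7088 ≈ -0.0094526)
o*(Q + K(20)) = -279*(-67/7088 - 11) = -279*(-78035/7088) = 21771765/7088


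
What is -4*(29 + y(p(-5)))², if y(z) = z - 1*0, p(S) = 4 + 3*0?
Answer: -4356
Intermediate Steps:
p(S) = 4 (p(S) = 4 + 0 = 4)
y(z) = z (y(z) = z + 0 = z)
-4*(29 + y(p(-5)))² = -4*(29 + 4)² = -4*33² = -4*1089 = -4356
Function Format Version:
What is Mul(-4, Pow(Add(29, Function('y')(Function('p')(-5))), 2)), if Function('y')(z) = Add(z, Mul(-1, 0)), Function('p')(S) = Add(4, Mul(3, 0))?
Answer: -4356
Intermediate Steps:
Function('p')(S) = 4 (Function('p')(S) = Add(4, 0) = 4)
Function('y')(z) = z (Function('y')(z) = Add(z, 0) = z)
Mul(-4, Pow(Add(29, Function('y')(Function('p')(-5))), 2)) = Mul(-4, Pow(Add(29, 4), 2)) = Mul(-4, Pow(33, 2)) = Mul(-4, 1089) = -4356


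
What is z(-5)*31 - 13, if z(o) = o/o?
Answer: 18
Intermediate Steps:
z(o) = 1
z(-5)*31 - 13 = 1*31 - 13 = 31 - 13 = 18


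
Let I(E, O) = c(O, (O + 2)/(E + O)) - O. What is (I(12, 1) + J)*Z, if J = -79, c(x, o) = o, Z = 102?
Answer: -105774/13 ≈ -8136.5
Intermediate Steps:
I(E, O) = -O + (2 + O)/(E + O) (I(E, O) = (O + 2)/(E + O) - O = (2 + O)/(E + O) - O = -O + (2 + O)/(E + O))
(I(12, 1) + J)*Z = ((2 + 1 - 1*1*(12 + 1))/(12 + 1) - 79)*102 = ((2 + 1 - 1*1*13)/13 - 79)*102 = ((2 + 1 - 13)/13 - 79)*102 = ((1/13)*(-10) - 79)*102 = (-10/13 - 79)*102 = -1037/13*102 = -105774/13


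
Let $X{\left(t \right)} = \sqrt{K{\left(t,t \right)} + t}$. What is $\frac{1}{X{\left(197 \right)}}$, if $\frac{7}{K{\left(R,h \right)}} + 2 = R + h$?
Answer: $\frac{2 \sqrt{154462}}{11033} \approx 0.071244$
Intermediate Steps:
$K{\left(R,h \right)} = \frac{7}{-2 + R + h}$ ($K{\left(R,h \right)} = \frac{7}{-2 + \left(R + h\right)} = \frac{7}{-2 + R + h}$)
$X{\left(t \right)} = \sqrt{t + \frac{7}{-2 + 2 t}}$ ($X{\left(t \right)} = \sqrt{\frac{7}{-2 + t + t} + t} = \sqrt{\frac{7}{-2 + 2 t} + t} = \sqrt{t + \frac{7}{-2 + 2 t}}$)
$\frac{1}{X{\left(197 \right)}} = \frac{1}{\frac{1}{2} \sqrt{2} \sqrt{2 \cdot 197 + \frac{7}{-1 + 197}}} = \frac{1}{\frac{1}{2} \sqrt{2} \sqrt{394 + \frac{7}{196}}} = \frac{1}{\frac{1}{2} \sqrt{2} \sqrt{394 + 7 \cdot \frac{1}{196}}} = \frac{1}{\frac{1}{2} \sqrt{2} \sqrt{394 + \frac{1}{28}}} = \frac{1}{\frac{1}{2} \sqrt{2} \sqrt{\frac{11033}{28}}} = \frac{1}{\frac{1}{2} \sqrt{2} \frac{\sqrt{77231}}{14}} = \frac{1}{\frac{1}{28} \sqrt{154462}} = \frac{2 \sqrt{154462}}{11033}$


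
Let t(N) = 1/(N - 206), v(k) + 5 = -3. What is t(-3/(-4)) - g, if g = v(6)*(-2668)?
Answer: -17523428/821 ≈ -21344.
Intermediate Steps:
v(k) = -8 (v(k) = -5 - 3 = -8)
t(N) = 1/(-206 + N)
g = 21344 (g = -8*(-2668) = 21344)
t(-3/(-4)) - g = 1/(-206 - 3/(-4)) - 1*21344 = 1/(-206 - ¼*(-3)) - 21344 = 1/(-206 + ¾) - 21344 = 1/(-821/4) - 21344 = -4/821 - 21344 = -17523428/821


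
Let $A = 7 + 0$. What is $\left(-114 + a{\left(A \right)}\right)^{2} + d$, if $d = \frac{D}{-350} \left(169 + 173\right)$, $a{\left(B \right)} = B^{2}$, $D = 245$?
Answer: $\frac{19928}{5} \approx 3985.6$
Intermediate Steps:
$A = 7$
$d = - \frac{1197}{5}$ ($d = \frac{245}{-350} \left(169 + 173\right) = 245 \left(- \frac{1}{350}\right) 342 = \left(- \frac{7}{10}\right) 342 = - \frac{1197}{5} \approx -239.4$)
$\left(-114 + a{\left(A \right)}\right)^{2} + d = \left(-114 + 7^{2}\right)^{2} - \frac{1197}{5} = \left(-114 + 49\right)^{2} - \frac{1197}{5} = \left(-65\right)^{2} - \frac{1197}{5} = 4225 - \frac{1197}{5} = \frac{19928}{5}$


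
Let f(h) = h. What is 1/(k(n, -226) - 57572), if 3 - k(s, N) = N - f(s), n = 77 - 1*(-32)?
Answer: -1/57234 ≈ -1.7472e-5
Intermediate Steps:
n = 109 (n = 77 + 32 = 109)
k(s, N) = 3 + s - N (k(s, N) = 3 - (N - s) = 3 + (s - N) = 3 + s - N)
1/(k(n, -226) - 57572) = 1/((3 + 109 - 1*(-226)) - 57572) = 1/((3 + 109 + 226) - 57572) = 1/(338 - 57572) = 1/(-57234) = -1/57234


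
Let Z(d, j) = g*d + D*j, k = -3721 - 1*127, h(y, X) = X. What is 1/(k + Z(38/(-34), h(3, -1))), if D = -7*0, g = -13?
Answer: -17/65169 ≈ -0.00026086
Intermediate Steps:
D = 0
k = -3848 (k = -3721 - 127 = -3848)
Z(d, j) = -13*d (Z(d, j) = -13*d + 0*j = -13*d + 0 = -13*d)
1/(k + Z(38/(-34), h(3, -1))) = 1/(-3848 - 494/(-34)) = 1/(-3848 - 494*(-1)/34) = 1/(-3848 - 13*(-19/17)) = 1/(-3848 + 247/17) = 1/(-65169/17) = -17/65169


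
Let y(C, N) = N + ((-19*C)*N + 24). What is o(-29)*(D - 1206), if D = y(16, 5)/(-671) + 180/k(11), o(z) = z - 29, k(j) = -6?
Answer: 48016170/671 ≈ 71559.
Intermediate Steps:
o(z) = -29 + z
y(C, N) = 24 + N - 19*C*N (y(C, N) = N + (-19*C*N + 24) = N + (24 - 19*C*N) = 24 + N - 19*C*N)
D = -18639/671 (D = (24 + 5 - 19*16*5)/(-671) + 180/(-6) = (24 + 5 - 1520)*(-1/671) + 180*(-1/6) = -1491*(-1/671) - 30 = 1491/671 - 30 = -18639/671 ≈ -27.778)
o(-29)*(D - 1206) = (-29 - 29)*(-18639/671 - 1206) = -58*(-827865/671) = 48016170/671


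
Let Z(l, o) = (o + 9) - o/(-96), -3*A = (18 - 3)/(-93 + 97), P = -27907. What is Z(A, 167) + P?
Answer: -2662009/96 ≈ -27729.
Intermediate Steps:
A = -5/4 (A = -(18 - 3)/(3*(-93 + 97)) = -5/4 ≈ -1.2500)
Z(l, o) = 9 + 97*o/96 (Z(l, o) = (9 + o) - o*(-1)/96 = (9 + o) - (-1)*o/96 = (9 + o) + o/96 = 9 + 97*o/96)
Z(A, 167) + P = (9 + (97/96)*167) - 27907 = (9 + 16199/96) - 27907 = 17063/96 - 27907 = -2662009/96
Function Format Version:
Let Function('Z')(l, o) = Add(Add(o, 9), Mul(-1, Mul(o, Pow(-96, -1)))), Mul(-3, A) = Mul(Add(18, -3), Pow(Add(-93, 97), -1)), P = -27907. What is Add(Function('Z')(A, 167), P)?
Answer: Rational(-2662009, 96) ≈ -27729.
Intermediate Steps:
A = Rational(-5, 4) (A = Mul(Rational(-1, 3), Mul(Add(18, -3), Pow(Add(-93, 97), -1))) = Mul(Rational(-1, 3), Mul(15, Pow(4, -1))) = Mul(Rational(-1, 3), Mul(15, Rational(1, 4))) = Mul(Rational(-1, 3), Rational(15, 4)) = Rational(-5, 4) ≈ -1.2500)
Function('Z')(l, o) = Add(9, Mul(Rational(97, 96), o)) (Function('Z')(l, o) = Add(Add(9, o), Mul(-1, Mul(o, Rational(-1, 96)))) = Add(Add(9, o), Mul(-1, Mul(Rational(-1, 96), o))) = Add(Add(9, o), Mul(Rational(1, 96), o)) = Add(9, Mul(Rational(97, 96), o)))
Add(Function('Z')(A, 167), P) = Add(Add(9, Mul(Rational(97, 96), 167)), -27907) = Add(Add(9, Rational(16199, 96)), -27907) = Add(Rational(17063, 96), -27907) = Rational(-2662009, 96)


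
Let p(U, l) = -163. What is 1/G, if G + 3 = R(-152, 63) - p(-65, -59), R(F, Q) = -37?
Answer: 1/123 ≈ 0.0081301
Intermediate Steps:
G = 123 (G = -3 + (-37 - 1*(-163)) = -3 + (-37 + 163) = -3 + 126 = 123)
1/G = 1/123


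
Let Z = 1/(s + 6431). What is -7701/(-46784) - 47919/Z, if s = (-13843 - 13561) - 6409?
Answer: 3610948896069/2752 ≈ 1.3121e+9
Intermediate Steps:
s = -33813 (s = -27404 - 6409 = -33813)
Z = -1/27382 (Z = 1/(-33813 + 6431) = 1/(-27382) = -1/27382 ≈ -3.6520e-5)
-7701/(-46784) - 47919/Z = -7701/(-46784) - 47919/(-1/27382) = -7701*(-1/46784) - 47919*(-27382) = 453/2752 + 1312118058 = 3610948896069/2752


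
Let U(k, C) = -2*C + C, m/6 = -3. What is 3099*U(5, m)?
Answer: 55782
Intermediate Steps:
m = -18 (m = 6*(-3) = -18)
U(k, C) = -C
3099*U(5, m) = 3099*(-1*(-18)) = 3099*18 = 55782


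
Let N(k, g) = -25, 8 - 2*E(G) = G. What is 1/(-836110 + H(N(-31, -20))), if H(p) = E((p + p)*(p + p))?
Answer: -1/837356 ≈ -1.1942e-6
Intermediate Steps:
E(G) = 4 - G/2
H(p) = 4 - 2*p**2 (H(p) = 4 - (p + p)*(p + p)/2 = 4 - 2*p*2*p/2 = 4 - 2*p**2)
1/(-836110 + H(N(-31, -20))) = 1/(-836110 + (4 - 2*(-25)**2)) = 1/(-836110 + (4 - 2*625)) = 1/(-836110 + (4 - 1250)) = 1/(-836110 - 1246) = 1/(-837356) = -1/837356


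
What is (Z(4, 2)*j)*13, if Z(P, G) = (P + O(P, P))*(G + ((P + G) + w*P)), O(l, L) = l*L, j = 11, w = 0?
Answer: 22880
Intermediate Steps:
O(l, L) = L*l
Z(P, G) = (P + P²)*(P + 2*G) (Z(P, G) = (P + P*P)*(G + ((P + G) + 0*P)) = (P + P²)*(G + ((G + P) + 0)) = (P + P²)*(G + (G + P)) = (P + P²)*(P + 2*G))
(Z(4, 2)*j)*13 = ((4*(4 + 4² + 2*2 + 2*2*4))*11)*13 = ((4*(4 + 16 + 4 + 16))*11)*13 = ((4*40)*11)*13 = (160*11)*13 = 1760*13 = 22880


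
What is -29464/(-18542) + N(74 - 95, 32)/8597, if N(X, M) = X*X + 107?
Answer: 1037256/627581 ≈ 1.6528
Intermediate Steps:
N(X, M) = 107 + X**2 (N(X, M) = X**2 + 107 = 107 + X**2)
-29464/(-18542) + N(74 - 95, 32)/8597 = -29464/(-18542) + (107 + (74 - 95)**2)/8597 = -29464*(-1/18542) + (107 + (-21)**2)*(1/8597) = 116/73 + (107 + 441)*(1/8597) = 116/73 + 548*(1/8597) = 116/73 + 548/8597 = 1037256/627581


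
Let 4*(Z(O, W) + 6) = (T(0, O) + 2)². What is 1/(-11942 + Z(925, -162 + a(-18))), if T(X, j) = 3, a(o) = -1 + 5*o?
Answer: -4/47767 ≈ -8.3740e-5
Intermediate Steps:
Z(O, W) = ¼ (Z(O, W) = -6 + (3 + 2)²/4 = -6 + (¼)*5² = -6 + (¼)*25 = -6 + 25/4 = ¼)
1/(-11942 + Z(925, -162 + a(-18))) = 1/(-11942 + ¼) = 1/(-47767/4) = -4/47767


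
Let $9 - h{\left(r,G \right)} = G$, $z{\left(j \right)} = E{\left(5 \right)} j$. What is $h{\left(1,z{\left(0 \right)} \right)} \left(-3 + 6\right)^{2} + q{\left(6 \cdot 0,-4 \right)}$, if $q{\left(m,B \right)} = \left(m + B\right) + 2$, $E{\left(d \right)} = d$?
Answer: $79$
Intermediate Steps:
$q{\left(m,B \right)} = 2 + B + m$ ($q{\left(m,B \right)} = \left(B + m\right) + 2 = 2 + B + m$)
$z{\left(j \right)} = 5 j$
$h{\left(r,G \right)} = 9 - G$
$h{\left(1,z{\left(0 \right)} \right)} \left(-3 + 6\right)^{2} + q{\left(6 \cdot 0,-4 \right)} = \left(9 - 5 \cdot 0\right) \left(-3 + 6\right)^{2} + \left(2 - 4 + 6 \cdot 0\right) = \left(9 - 0\right) 3^{2} + \left(2 - 4 + 0\right) = \left(9 + 0\right) 9 - 2 = 9 \cdot 9 - 2 = 81 - 2 = 79$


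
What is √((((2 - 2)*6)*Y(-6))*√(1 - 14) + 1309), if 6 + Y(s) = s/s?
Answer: √1309 ≈ 36.180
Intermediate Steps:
Y(s) = -5 (Y(s) = -6 + s/s = -6 + 1 = -5)
√((((2 - 2)*6)*Y(-6))*√(1 - 14) + 1309) = √((((2 - 2)*6)*(-5))*√(1 - 14) + 1309) = √(((0*6)*(-5))*√(-13) + 1309) = √((0*(-5))*(I*√13) + 1309) = √(0*(I*√13) + 1309) = √(0 + 1309) = √1309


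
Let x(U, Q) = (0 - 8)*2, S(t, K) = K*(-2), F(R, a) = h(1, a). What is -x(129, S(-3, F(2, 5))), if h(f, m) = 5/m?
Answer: 16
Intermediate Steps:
F(R, a) = 5/a
S(t, K) = -2*K
x(U, Q) = -16 (x(U, Q) = -8*2 = -16)
-x(129, S(-3, F(2, 5))) = -1*(-16) = 16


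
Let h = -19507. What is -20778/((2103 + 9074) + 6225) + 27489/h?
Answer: -441840012/169730407 ≈ -2.6032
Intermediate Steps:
-20778/((2103 + 9074) + 6225) + 27489/h = -20778/((2103 + 9074) + 6225) + 27489/(-19507) = -20778/(11177 + 6225) + 27489*(-1/19507) = -20778/17402 - 27489/19507 = -20778*1/17402 - 27489/19507 = -10389/8701 - 27489/19507 = -441840012/169730407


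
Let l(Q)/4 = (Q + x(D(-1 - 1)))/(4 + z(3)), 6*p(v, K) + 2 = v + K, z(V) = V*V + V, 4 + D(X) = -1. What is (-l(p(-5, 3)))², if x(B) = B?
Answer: 289/144 ≈ 2.0069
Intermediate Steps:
D(X) = -5 (D(X) = -4 - 1 = -5)
z(V) = V + V² (z(V) = V² + V = V + V²)
p(v, K) = -⅓ + K/6 + v/6 (p(v, K) = -⅓ + (v + K)/6 = -⅓ + (K + v)/6 = -⅓ + (K/6 + v/6) = -⅓ + K/6 + v/6)
l(Q) = -5/4 + Q/4 (l(Q) = 4*((Q - 5)/(4 + 3*(1 + 3))) = 4*((-5 + Q)/(4 + 3*4)) = 4*((-5 + Q)/(4 + 12)) = 4*((-5 + Q)/16) = 4*((-5 + Q)*(1/16)) = 4*(-5/16 + Q/16) = -5/4 + Q/4)
(-l(p(-5, 3)))² = (-(-5/4 + (-⅓ + (⅙)*3 + (⅙)*(-5))/4))² = (-(-5/4 + (-⅓ + ½ - ⅚)/4))² = (-(-5/4 + (¼)*(-⅔)))² = (-(-5/4 - ⅙))² = (-1*(-17/12))² = (17/12)² = 289/144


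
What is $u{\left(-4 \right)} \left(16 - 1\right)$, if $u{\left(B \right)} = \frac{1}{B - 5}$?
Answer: $- \frac{5}{3} \approx -1.6667$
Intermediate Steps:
$u{\left(B \right)} = \frac{1}{-5 + B}$
$u{\left(-4 \right)} \left(16 - 1\right) = \frac{16 - 1}{-5 - 4} = \frac{1}{-9} \cdot 15 = \left(- \frac{1}{9}\right) 15 = - \frac{5}{3}$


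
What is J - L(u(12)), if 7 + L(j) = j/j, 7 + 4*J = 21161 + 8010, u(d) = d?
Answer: 7297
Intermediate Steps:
J = 7291 (J = -7/4 + (21161 + 8010)/4 = -7/4 + (1/4)*29171 = -7/4 + 29171/4 = 7291)
L(j) = -6 (L(j) = -7 + j/j = -7 + 1 = -6)
J - L(u(12)) = 7291 - 1*(-6) = 7291 + 6 = 7297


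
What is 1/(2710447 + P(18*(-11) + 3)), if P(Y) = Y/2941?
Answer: 2941/7971424432 ≈ 3.6894e-7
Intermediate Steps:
P(Y) = Y/2941 (P(Y) = Y*(1/2941) = Y/2941)
1/(2710447 + P(18*(-11) + 3)) = 1/(2710447 + (18*(-11) + 3)/2941) = 1/(2710447 + (-198 + 3)/2941) = 1/(2710447 + (1/2941)*(-195)) = 1/(2710447 - 195/2941) = 1/(7971424432/2941) = 2941/7971424432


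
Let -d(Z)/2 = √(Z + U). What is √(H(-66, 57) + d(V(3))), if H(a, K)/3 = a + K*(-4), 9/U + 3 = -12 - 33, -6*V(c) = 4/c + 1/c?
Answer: √(-31752 - 6*I*√67)/6 ≈ 0.022968 - 29.698*I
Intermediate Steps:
V(c) = -5/(6*c) (V(c) = -(4/c + 1/c)/6 = -5/(6*c))
U = -3/16 (U = 9/(-3 + (-12 - 33)) = 9/(-3 - 45) = 9/(-48) = 9*(-1/48) = -3/16 ≈ -0.18750)
H(a, K) = -12*K + 3*a (H(a, K) = 3*(a + K*(-4)) = 3*(a - 4*K) = -12*K + 3*a)
d(Z) = -2*√(-3/16 + Z) (d(Z) = -2*√(Z - 3/16) = -2*√(-3/16 + Z))
√(H(-66, 57) + d(V(3))) = √((-12*57 + 3*(-66)) - √(-3 + 16*(-⅚/3))/2) = √((-684 - 198) - √(-3 + 16*(-⅚*⅓))/2) = √(-882 - √(-3 + 16*(-5/18))/2) = √(-882 - √(-3 - 40/9)/2) = √(-882 - I*√67/6)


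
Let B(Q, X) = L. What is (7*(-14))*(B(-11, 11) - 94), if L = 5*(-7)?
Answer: 12642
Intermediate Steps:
L = -35
B(Q, X) = -35
(7*(-14))*(B(-11, 11) - 94) = (7*(-14))*(-35 - 94) = -98*(-129) = 12642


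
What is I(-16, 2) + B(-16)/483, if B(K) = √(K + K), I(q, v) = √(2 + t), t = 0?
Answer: √2*(483 + 4*I)/483 ≈ 1.4142 + 0.011712*I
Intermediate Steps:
I(q, v) = √2 (I(q, v) = √(2 + 0) = √2)
B(K) = √2*√K (B(K) = √(2*K) = √2*√K)
I(-16, 2) + B(-16)/483 = √2 + (√2*√(-16))/483 = √2 + (√2*(4*I))*(1/483) = √2 + (4*I*√2)*(1/483) = √2 + 4*I*√2/483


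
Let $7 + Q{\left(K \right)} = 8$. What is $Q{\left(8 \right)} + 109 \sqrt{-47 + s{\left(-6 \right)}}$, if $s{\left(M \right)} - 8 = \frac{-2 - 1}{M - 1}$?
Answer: $1 + \frac{327 i \sqrt{210}}{7} \approx 1.0 + 676.95 i$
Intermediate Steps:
$s{\left(M \right)} = 8 - \frac{3}{-1 + M}$ ($s{\left(M \right)} = 8 + \frac{-2 - 1}{M - 1} = 8 - \frac{3}{-1 + M}$)
$Q{\left(K \right)} = 1$ ($Q{\left(K \right)} = -7 + 8 = 1$)
$Q{\left(8 \right)} + 109 \sqrt{-47 + s{\left(-6 \right)}} = 1 + 109 \sqrt{-47 + \frac{-11 + 8 \left(-6\right)}{-1 - 6}} = 1 + 109 \sqrt{-47 + \frac{-11 - 48}{-7}} = 1 + 109 \sqrt{-47 - - \frac{59}{7}} = 1 + 109 \sqrt{-47 + \frac{59}{7}} = 1 + 109 \sqrt{- \frac{270}{7}} = 1 + 109 \frac{3 i \sqrt{210}}{7} = 1 + \frac{327 i \sqrt{210}}{7}$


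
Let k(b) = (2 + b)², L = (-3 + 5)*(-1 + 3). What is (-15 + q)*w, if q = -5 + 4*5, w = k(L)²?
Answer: 0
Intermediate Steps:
L = 4 (L = 2*2 = 4)
w = 1296 (w = ((2 + 4)²)² = (6²)² = 36² = 1296)
q = 15 (q = -5 + 20 = 15)
(-15 + q)*w = (-15 + 15)*1296 = 0*1296 = 0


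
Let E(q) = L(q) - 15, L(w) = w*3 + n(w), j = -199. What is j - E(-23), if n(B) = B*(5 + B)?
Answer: -529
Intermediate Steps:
L(w) = 3*w + w*(5 + w) (L(w) = w*3 + w*(5 + w) = 3*w + w*(5 + w))
E(q) = -15 + q*(8 + q) (E(q) = q*(8 + q) - 15 = -15 + q*(8 + q))
j - E(-23) = -199 - (-15 + (-23)² + 8*(-23)) = -199 - (-15 + 529 - 184) = -199 - 1*330 = -199 - 330 = -529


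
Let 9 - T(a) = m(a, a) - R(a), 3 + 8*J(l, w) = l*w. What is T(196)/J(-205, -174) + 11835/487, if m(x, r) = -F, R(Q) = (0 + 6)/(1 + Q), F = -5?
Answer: 83160525589/3421856313 ≈ 24.303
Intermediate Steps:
R(Q) = 6/(1 + Q)
m(x, r) = 5 (m(x, r) = -1*(-5) = 5)
J(l, w) = -3/8 + l*w/8 (J(l, w) = -3/8 + (l*w)/8 = -3/8 + l*w/8)
T(a) = 4 + 6/(1 + a) (T(a) = 9 - (5 - 6/(1 + a)) = 9 + (-5 + 6/(1 + a)) = 4 + 6/(1 + a))
T(196)/J(-205, -174) + 11835/487 = (2*(5 + 2*196)/(1 + 196))/(-3/8 + (1/8)*(-205)*(-174)) + 11835/487 = (2*(5 + 392)/197)/(-3/8 + 17835/4) + 11835*(1/487) = (2*(1/197)*397)/(35667/8) + 11835/487 = (794/197)*(8/35667) + 11835/487 = 6352/7026399 + 11835/487 = 83160525589/3421856313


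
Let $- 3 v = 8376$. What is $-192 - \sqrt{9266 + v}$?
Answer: $-192 - \sqrt{6474} \approx -272.46$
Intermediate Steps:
$v = -2792$ ($v = \left(- \frac{1}{3}\right) 8376 = -2792$)
$-192 - \sqrt{9266 + v} = -192 - \sqrt{9266 - 2792} = -192 - \sqrt{6474}$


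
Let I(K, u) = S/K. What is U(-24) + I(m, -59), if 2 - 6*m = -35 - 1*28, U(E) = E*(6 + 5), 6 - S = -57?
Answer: -16782/65 ≈ -258.18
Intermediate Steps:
S = 63 (S = 6 - 1*(-57) = 6 + 57 = 63)
U(E) = 11*E (U(E) = E*11 = 11*E)
m = 65/6 (m = ⅓ - (-35 - 1*28)/6 = ⅓ - (-35 - 28)/6 = ⅓ - ⅙*(-63) = ⅓ + 21/2 = 65/6 ≈ 10.833)
I(K, u) = 63/K
U(-24) + I(m, -59) = 11*(-24) + 63/(65/6) = -264 + 63*(6/65) = -264 + 378/65 = -16782/65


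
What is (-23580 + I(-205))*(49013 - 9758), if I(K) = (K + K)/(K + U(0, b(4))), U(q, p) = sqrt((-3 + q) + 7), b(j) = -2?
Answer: -187887384150/203 ≈ -9.2555e+8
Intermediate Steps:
U(q, p) = sqrt(4 + q)
I(K) = 2*K/(2 + K) (I(K) = (K + K)/(K + sqrt(4 + 0)) = (2*K)/(K + sqrt(4)) = (2*K)/(K + 2) = (2*K)/(2 + K) = 2*K/(2 + K))
(-23580 + I(-205))*(49013 - 9758) = (-23580 + 2*(-205)/(2 - 205))*(49013 - 9758) = (-23580 + 2*(-205)/(-203))*39255 = (-23580 + 2*(-205)*(-1/203))*39255 = (-23580 + 410/203)*39255 = -4786330/203*39255 = -187887384150/203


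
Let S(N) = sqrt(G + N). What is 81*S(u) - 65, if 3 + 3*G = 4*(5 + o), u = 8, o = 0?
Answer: -65 + 27*sqrt(123) ≈ 234.44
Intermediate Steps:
G = 17/3 (G = -1 + (4*(5 + 0))/3 = -1 + (4*5)/3 = -1 + (1/3)*20 = -1 + 20/3 = 17/3 ≈ 5.6667)
S(N) = sqrt(17/3 + N)
81*S(u) - 65 = 81*(sqrt(51 + 9*8)/3) - 65 = 81*(sqrt(51 + 72)/3) - 65 = 81*(sqrt(123)/3) - 65 = 27*sqrt(123) - 65 = -65 + 27*sqrt(123)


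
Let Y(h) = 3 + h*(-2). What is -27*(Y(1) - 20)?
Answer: 513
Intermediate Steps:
Y(h) = 3 - 2*h
-27*(Y(1) - 20) = -27*((3 - 2*1) - 20) = -27*((3 - 2) - 20) = -27*(1 - 20) = -27*(-19) = 513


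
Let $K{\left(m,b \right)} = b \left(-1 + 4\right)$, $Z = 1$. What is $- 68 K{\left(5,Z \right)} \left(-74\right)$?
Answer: $15096$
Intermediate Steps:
$K{\left(m,b \right)} = 3 b$ ($K{\left(m,b \right)} = b 3 = 3 b$)
$- 68 K{\left(5,Z \right)} \left(-74\right) = - 68 \cdot 3 \cdot 1 \left(-74\right) = \left(-68\right) 3 \left(-74\right) = \left(-204\right) \left(-74\right) = 15096$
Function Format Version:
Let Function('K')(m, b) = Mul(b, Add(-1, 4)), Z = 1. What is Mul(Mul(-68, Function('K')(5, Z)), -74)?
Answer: 15096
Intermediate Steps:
Function('K')(m, b) = Mul(3, b) (Function('K')(m, b) = Mul(b, 3) = Mul(3, b))
Mul(Mul(-68, Function('K')(5, Z)), -74) = Mul(Mul(-68, Mul(3, 1)), -74) = Mul(Mul(-68, 3), -74) = Mul(-204, -74) = 15096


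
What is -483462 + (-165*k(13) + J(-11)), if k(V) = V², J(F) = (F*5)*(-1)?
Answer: -511292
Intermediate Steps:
J(F) = -5*F (J(F) = (5*F)*(-1) = -5*F)
-483462 + (-165*k(13) + J(-11)) = -483462 + (-165*13² - 5*(-11)) = -483462 + (-165*169 + 55) = -483462 + (-27885 + 55) = -483462 - 27830 = -511292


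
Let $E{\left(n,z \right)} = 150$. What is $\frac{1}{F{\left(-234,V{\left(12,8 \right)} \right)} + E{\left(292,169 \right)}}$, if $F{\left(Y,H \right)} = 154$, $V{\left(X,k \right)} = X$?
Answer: $\frac{1}{304} \approx 0.0032895$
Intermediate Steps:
$\frac{1}{F{\left(-234,V{\left(12,8 \right)} \right)} + E{\left(292,169 \right)}} = \frac{1}{154 + 150} = \frac{1}{304}$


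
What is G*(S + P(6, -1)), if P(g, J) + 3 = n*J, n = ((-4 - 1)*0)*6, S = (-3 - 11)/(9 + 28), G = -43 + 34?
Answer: 1125/37 ≈ 30.405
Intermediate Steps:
G = -9
S = -14/37 ≈ -0.37838
n = 0 (n = -5*0*6 = 0*6 = 0)
P(g, J) = -3 (P(g, J) = -3 + 0*J = -3 + 0 = -3)
G*(S + P(6, -1)) = -9*(-14/37 - 3) = -9*(-125/37) = 1125/37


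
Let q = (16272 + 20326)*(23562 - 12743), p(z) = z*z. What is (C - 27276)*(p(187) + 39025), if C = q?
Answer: 29296184405084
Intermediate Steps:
p(z) = z²
q = 395953762 (q = 36598*10819 = 395953762)
C = 395953762
(C - 27276)*(p(187) + 39025) = (395953762 - 27276)*(187² + 39025) = 395926486*(34969 + 39025) = 395926486*73994 = 29296184405084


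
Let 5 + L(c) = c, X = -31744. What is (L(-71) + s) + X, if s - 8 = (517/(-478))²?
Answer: -7268265719/228484 ≈ -31811.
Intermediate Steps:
s = 2095161/228484 (s = 8 + (517/(-478))² = 8 + (517*(-1/478))² = 8 + (-517/478)² = 8 + 267289/228484 = 2095161/228484 ≈ 9.1698)
L(c) = -5 + c
(L(-71) + s) + X = ((-5 - 71) + 2095161/228484) - 31744 = (-76 + 2095161/228484) - 31744 = -15269623/228484 - 31744 = -7268265719/228484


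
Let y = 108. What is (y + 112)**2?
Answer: 48400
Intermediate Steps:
(y + 112)**2 = (108 + 112)**2 = 220**2 = 48400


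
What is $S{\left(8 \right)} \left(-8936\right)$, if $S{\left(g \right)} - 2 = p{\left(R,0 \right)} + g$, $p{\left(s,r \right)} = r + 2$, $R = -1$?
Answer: $-107232$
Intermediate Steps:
$p{\left(s,r \right)} = 2 + r$
$S{\left(g \right)} = 4 + g$ ($S{\left(g \right)} = 2 + \left(\left(2 + 0\right) + g\right) = 2 + \left(2 + g\right) = 4 + g$)
$S{\left(8 \right)} \left(-8936\right) = \left(4 + 8\right) \left(-8936\right) = 12 \left(-8936\right) = -107232$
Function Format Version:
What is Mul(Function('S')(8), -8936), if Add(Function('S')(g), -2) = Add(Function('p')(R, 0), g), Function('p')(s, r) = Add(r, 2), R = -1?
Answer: -107232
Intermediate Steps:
Function('p')(s, r) = Add(2, r)
Function('S')(g) = Add(4, g) (Function('S')(g) = Add(2, Add(Add(2, 0), g)) = Add(2, Add(2, g)) = Add(4, g))
Mul(Function('S')(8), -8936) = Mul(Add(4, 8), -8936) = Mul(12, -8936) = -107232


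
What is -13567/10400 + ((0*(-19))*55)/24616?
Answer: -13567/10400 ≈ -1.3045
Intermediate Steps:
-13567/10400 + ((0*(-19))*55)/24616 = -13567*1/10400 + (0*55)*(1/24616) = -13567/10400 + 0*(1/24616) = -13567/10400 + 0 = -13567/10400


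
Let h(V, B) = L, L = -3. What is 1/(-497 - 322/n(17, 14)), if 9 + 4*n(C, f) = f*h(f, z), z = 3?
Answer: -51/24059 ≈ -0.0021198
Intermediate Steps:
h(V, B) = -3
n(C, f) = -9/4 - 3*f/4 (n(C, f) = -9/4 + (f*(-3))/4 = -9/4 + (-3*f)/4 = -9/4 - 3*f/4)
1/(-497 - 322/n(17, 14)) = 1/(-497 - 322/(-9/4 - 3/4*14)) = 1/(-497 - 322/(-9/4 - 21/2)) = 1/(-497 - 322/(-51/4)) = 1/(-497 - 322*(-4/51)) = 1/(-497 + 1288/51) = 1/(-24059/51) = -51/24059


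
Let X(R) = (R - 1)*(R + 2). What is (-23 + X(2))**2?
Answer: 361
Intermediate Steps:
X(R) = (-1 + R)*(2 + R)
(-23 + X(2))**2 = (-23 + (-2 + 2 + 2**2))**2 = (-23 + (-2 + 2 + 4))**2 = (-23 + 4)**2 = (-19)**2 = 361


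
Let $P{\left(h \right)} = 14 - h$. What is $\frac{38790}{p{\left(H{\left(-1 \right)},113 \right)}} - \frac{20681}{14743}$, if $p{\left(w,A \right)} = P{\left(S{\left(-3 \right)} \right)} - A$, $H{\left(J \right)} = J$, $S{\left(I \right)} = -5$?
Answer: $- \frac{286912492}{692921} \approx -414.06$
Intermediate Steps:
$p{\left(w,A \right)} = 19 - A$ ($p{\left(w,A \right)} = \left(14 - -5\right) - A = \left(14 + 5\right) - A = 19 - A$)
$\frac{38790}{p{\left(H{\left(-1 \right)},113 \right)}} - \frac{20681}{14743} = \frac{38790}{19 - 113} - \frac{20681}{14743} = \frac{38790}{-94} - \frac{20681}{14743} = 38790 \left(- \frac{1}{94}\right) - \frac{20681}{14743} = - \frac{19395}{47} - \frac{20681}{14743} = - \frac{286912492}{692921}$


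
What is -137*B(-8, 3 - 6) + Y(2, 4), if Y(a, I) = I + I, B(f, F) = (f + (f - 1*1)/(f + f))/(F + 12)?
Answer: 17455/144 ≈ 121.22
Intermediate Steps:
B(f, F) = (f + (-1 + f)/(2*f))/(12 + F) (B(f, F) = (f + (f - 1)/((2*f)))/(12 + F) = (f + (-1 + f)*(1/(2*f)))/(12 + F) = (f + (-1 + f)/(2*f))/(12 + F))
Y(a, I) = 2*I
-137*B(-8, 3 - 6) + Y(2, 4) = -137*(-1 - 8 + 2*(-8)**2)/(2*(-8)*(12 + (3 - 6))) + 2*4 = -137*(-1)*(-1 - 8 + 2*64)/(2*8*(12 - 3)) + 8 = -137*(-1)*(-1 - 8 + 128)/(2*8*9) + 8 = -137*(-1)*119/(2*8*9) + 8 = -137*(-119/144) + 8 = 16303/144 + 8 = 17455/144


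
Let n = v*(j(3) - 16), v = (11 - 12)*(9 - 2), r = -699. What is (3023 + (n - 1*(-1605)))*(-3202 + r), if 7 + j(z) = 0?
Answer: -18681889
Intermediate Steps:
j(z) = -7 (j(z) = -7 + 0 = -7)
v = -7 (v = -1*7 = -7)
n = 161 (n = -7*(-7 - 16) = -7*(-23) = 161)
(3023 + (n - 1*(-1605)))*(-3202 + r) = (3023 + (161 - 1*(-1605)))*(-3202 - 699) = (3023 + (161 + 1605))*(-3901) = (3023 + 1766)*(-3901) = 4789*(-3901) = -18681889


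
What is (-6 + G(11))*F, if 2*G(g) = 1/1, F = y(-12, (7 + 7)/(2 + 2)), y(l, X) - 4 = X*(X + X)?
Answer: -627/4 ≈ -156.75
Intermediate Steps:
y(l, X) = 4 + 2*X**2 (y(l, X) = 4 + X*(X + X) = 4 + X*(2*X) = 4 + 2*X**2)
F = 57/2 (F = 4 + 2*((7 + 7)/(2 + 2))**2 = 4 + 2*(14/4)**2 = 4 + 2*(14*(1/4))**2 = 4 + 2*(7/2)**2 = 4 + 2*(49/4) = 4 + 49/2 = 57/2 ≈ 28.500)
G(g) = 1/2 (G(g) = (1/2)/1 = (1/2)*1 = 1/2)
(-6 + G(11))*F = (-6 + 1/2)*(57/2) = -11/2*57/2 = -627/4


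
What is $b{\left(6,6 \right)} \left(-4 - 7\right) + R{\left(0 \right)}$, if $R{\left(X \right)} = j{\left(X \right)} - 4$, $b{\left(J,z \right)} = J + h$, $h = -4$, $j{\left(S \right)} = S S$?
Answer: $-26$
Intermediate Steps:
$j{\left(S \right)} = S^{2}$
$b{\left(J,z \right)} = -4 + J$ ($b{\left(J,z \right)} = J - 4 = -4 + J$)
$R{\left(X \right)} = -4 + X^{2}$ ($R{\left(X \right)} = X^{2} - 4 = -4 + X^{2}$)
$b{\left(6,6 \right)} \left(-4 - 7\right) + R{\left(0 \right)} = \left(-4 + 6\right) \left(-4 - 7\right) - \left(4 - 0^{2}\right) = 2 \left(-11\right) + \left(-4 + 0\right) = -22 - 4 = -26$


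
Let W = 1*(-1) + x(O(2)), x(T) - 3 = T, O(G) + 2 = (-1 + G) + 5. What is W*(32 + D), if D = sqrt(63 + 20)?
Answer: 192 + 6*sqrt(83) ≈ 246.66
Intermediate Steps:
O(G) = 2 + G (O(G) = -2 + ((-1 + G) + 5) = -2 + (4 + G) = 2 + G)
x(T) = 3 + T
D = sqrt(83) ≈ 9.1104
W = 6 (W = 1*(-1) + (3 + (2 + 2)) = -1 + (3 + 4) = -1 + 7 = 6)
W*(32 + D) = 6*(32 + sqrt(83)) = 192 + 6*sqrt(83)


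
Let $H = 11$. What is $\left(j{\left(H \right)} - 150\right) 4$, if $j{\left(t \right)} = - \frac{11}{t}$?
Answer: $-604$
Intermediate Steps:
$\left(j{\left(H \right)} - 150\right) 4 = \left(- \frac{11}{11} - 150\right) 4 = \left(\left(-11\right) \frac{1}{11} - 150\right) 4 = \left(-1 - 150\right) 4 = \left(-151\right) 4 = -604$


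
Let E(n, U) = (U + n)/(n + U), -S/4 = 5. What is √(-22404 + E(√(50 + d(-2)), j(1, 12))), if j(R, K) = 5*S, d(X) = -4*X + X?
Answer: I*√22403 ≈ 149.68*I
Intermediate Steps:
S = -20 (S = -4*5 = -20)
d(X) = -3*X
j(R, K) = -100 (j(R, K) = 5*(-20) = -100)
E(n, U) = 1 (E(n, U) = (U + n)/(U + n) = 1)
√(-22404 + E(√(50 + d(-2)), j(1, 12))) = √(-22404 + 1) = √(-22403) = I*√22403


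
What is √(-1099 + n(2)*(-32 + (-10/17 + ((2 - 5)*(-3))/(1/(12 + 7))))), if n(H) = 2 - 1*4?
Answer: I*√397613/17 ≈ 37.092*I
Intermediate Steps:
n(H) = -2 (n(H) = 2 - 4 = -2)
√(-1099 + n(2)*(-32 + (-10/17 + ((2 - 5)*(-3))/(1/(12 + 7))))) = √(-1099 - 2*(-32 + (-10/17 + ((2 - 5)*(-3))/(1/(12 + 7))))) = √(-1099 - 2*(-32 + (-10*1/17 + (-3*(-3))/(1/19)))) = √(-1099 - 2*(-32 + (-10/17 + 9/(1/19)))) = √(-1099 - 2*(-32 + (-10/17 + 9*19))) = √(-1099 - 2*(-32 + (-10/17 + 171))) = √(-1099 - 2*(-32 + 2897/17)) = √(-1099 - 2*2353/17) = √(-1099 - 4706/17) = √(-23389/17) = I*√397613/17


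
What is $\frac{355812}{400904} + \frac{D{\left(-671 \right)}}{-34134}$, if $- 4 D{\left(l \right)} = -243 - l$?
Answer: $\frac{761761471}{855278571} \approx 0.89066$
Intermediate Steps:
$D{\left(l \right)} = \frac{243}{4} + \frac{l}{4}$ ($D{\left(l \right)} = - \frac{-243 - l}{4} = \frac{243}{4} + \frac{l}{4}$)
$\frac{355812}{400904} + \frac{D{\left(-671 \right)}}{-34134} = \frac{355812}{400904} + \frac{\frac{243}{4} + \frac{1}{4} \left(-671\right)}{-34134} = 355812 \cdot \frac{1}{400904} + \left(\frac{243}{4} - \frac{671}{4}\right) \left(- \frac{1}{34134}\right) = \frac{88953}{100226} - - \frac{107}{34134} = \frac{88953}{100226} + \frac{107}{34134} = \frac{761761471}{855278571}$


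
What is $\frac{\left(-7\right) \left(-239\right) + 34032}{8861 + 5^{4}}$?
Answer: $\frac{35705}{9486} \approx 3.764$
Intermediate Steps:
$\frac{\left(-7\right) \left(-239\right) + 34032}{8861 + 5^{4}} = \frac{1673 + 34032}{8861 + 625} = \frac{35705}{9486}$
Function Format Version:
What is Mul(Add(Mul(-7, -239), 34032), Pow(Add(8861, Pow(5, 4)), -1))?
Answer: Rational(35705, 9486) ≈ 3.7640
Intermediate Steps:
Mul(Add(Mul(-7, -239), 34032), Pow(Add(8861, Pow(5, 4)), -1)) = Mul(Add(1673, 34032), Pow(Add(8861, 625), -1)) = Mul(35705, Pow(9486, -1)) = Mul(35705, Rational(1, 9486)) = Rational(35705, 9486)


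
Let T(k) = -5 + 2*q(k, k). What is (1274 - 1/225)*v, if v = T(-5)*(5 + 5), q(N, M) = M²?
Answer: 573298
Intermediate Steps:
T(k) = -5 + 2*k²
v = 450 (v = (-5 + 2*(-5)²)*(5 + 5) = (-5 + 2*25)*10 = (-5 + 50)*10 = 45*10 = 450)
(1274 - 1/225)*v = (1274 - 1/225)*450 = (286649/225)*450 = 573298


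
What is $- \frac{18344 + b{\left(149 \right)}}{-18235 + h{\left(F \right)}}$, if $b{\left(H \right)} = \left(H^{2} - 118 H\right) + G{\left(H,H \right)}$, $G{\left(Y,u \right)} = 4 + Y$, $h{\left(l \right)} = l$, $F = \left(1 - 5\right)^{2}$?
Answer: $\frac{23116}{18219} \approx 1.2688$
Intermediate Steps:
$F = 16$ ($F = \left(-4\right)^{2} = 16$)
$b{\left(H \right)} = 4 + H^{2} - 117 H$ ($b{\left(H \right)} = \left(H^{2} - 118 H\right) + \left(4 + H\right) = 4 + H^{2} - 117 H$)
$- \frac{18344 + b{\left(149 \right)}}{-18235 + h{\left(F \right)}} = - \frac{18344 + \left(4 + 149^{2} - 17433\right)}{-18235 + 16} = - \frac{18344 + \left(4 + 22201 - 17433\right)}{-18219} = - \frac{\left(18344 + 4772\right) \left(-1\right)}{18219} = - \frac{23116 \left(-1\right)}{18219} = \left(-1\right) \left(- \frac{23116}{18219}\right) = \frac{23116}{18219}$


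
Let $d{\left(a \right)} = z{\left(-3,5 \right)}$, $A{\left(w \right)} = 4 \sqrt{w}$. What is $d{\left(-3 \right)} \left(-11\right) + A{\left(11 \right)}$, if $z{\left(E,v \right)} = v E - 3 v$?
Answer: $330 + 4 \sqrt{11} \approx 343.27$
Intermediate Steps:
$z{\left(E,v \right)} = - 3 v + E v$ ($z{\left(E,v \right)} = E v - 3 v = - 3 v + E v$)
$d{\left(a \right)} = -30$ ($d{\left(a \right)} = 5 \left(-3 - 3\right) = 5 \left(-6\right) = -30$)
$d{\left(-3 \right)} \left(-11\right) + A{\left(11 \right)} = \left(-30\right) \left(-11\right) + 4 \sqrt{11} = 330 + 4 \sqrt{11}$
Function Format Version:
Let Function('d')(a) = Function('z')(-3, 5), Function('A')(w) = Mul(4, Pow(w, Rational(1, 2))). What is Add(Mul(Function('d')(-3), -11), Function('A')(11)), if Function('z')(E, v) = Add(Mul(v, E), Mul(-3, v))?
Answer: Add(330, Mul(4, Pow(11, Rational(1, 2)))) ≈ 343.27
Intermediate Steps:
Function('z')(E, v) = Add(Mul(-3, v), Mul(E, v)) (Function('z')(E, v) = Add(Mul(E, v), Mul(-3, v)) = Add(Mul(-3, v), Mul(E, v)))
Function('d')(a) = -30 (Function('d')(a) = Mul(5, Add(-3, -3)) = Mul(5, -6) = -30)
Add(Mul(Function('d')(-3), -11), Function('A')(11)) = Add(Mul(-30, -11), Mul(4, Pow(11, Rational(1, 2)))) = Add(330, Mul(4, Pow(11, Rational(1, 2))))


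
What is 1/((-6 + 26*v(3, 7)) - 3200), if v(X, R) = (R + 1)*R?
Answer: -1/1750 ≈ -0.00057143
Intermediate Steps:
v(X, R) = R*(1 + R) (v(X, R) = (1 + R)*R = R*(1 + R))
1/((-6 + 26*v(3, 7)) - 3200) = 1/((-6 + 26*(7*(1 + 7))) - 3200) = 1/((-6 + 26*(7*8)) - 3200) = 1/((-6 + 26*56) - 3200) = 1/((-6 + 1456) - 3200) = 1/(1450 - 3200) = 1/(-1750) = -1/1750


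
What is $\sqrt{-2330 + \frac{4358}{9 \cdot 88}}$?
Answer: $\frac{i \sqrt{10125511}}{66} \approx 48.213 i$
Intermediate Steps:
$\sqrt{-2330 + \frac{4358}{9 \cdot 88}} = \sqrt{-2330 + \frac{4358}{792}} = \sqrt{-2330 + 4358 \cdot \frac{1}{792}} = \sqrt{-2330 + \frac{2179}{396}} = \sqrt{- \frac{920501}{396}} = \frac{i \sqrt{10125511}}{66}$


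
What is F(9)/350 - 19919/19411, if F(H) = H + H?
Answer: -67574/69325 ≈ -0.97474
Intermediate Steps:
F(H) = 2*H
F(9)/350 - 19919/19411 = (2*9)/350 - 19919/19411 = 18*(1/350) - 19919*1/19411 = 9/175 - 19919/19411 = -67574/69325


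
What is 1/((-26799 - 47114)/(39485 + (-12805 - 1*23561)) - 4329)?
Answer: -3119/13576064 ≈ -0.00022974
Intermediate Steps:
1/((-26799 - 47114)/(39485 + (-12805 - 1*23561)) - 4329) = 1/(-73913/(39485 + (-12805 - 23561)) - 4329) = 1/(-73913/(39485 - 36366) - 4329) = 1/(-73913/3119 - 4329) = 1/(-13576064/3119) = -3119/13576064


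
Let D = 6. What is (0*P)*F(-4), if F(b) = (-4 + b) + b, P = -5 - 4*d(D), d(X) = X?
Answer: 0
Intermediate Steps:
P = -29 (P = -5 - 4*6 = -5 - 24 = -29)
F(b) = -4 + 2*b
(0*P)*F(-4) = (0*(-29))*(-4 + 2*(-4)) = 0*(-4 - 8) = 0*(-12) = 0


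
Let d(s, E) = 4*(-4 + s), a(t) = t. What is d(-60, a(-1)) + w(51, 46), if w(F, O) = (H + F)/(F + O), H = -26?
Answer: -24807/97 ≈ -255.74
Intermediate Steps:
d(s, E) = -16 + 4*s
w(F, O) = (-26 + F)/(F + O)
d(-60, a(-1)) + w(51, 46) = (-16 + 4*(-60)) + (-26 + 51)/(51 + 46) = (-16 - 240) + 25/97 = -256 + (1/97)*25 = -256 + 25/97 = -24807/97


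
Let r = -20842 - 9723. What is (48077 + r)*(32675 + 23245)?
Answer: 979271040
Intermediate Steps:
r = -30565
(48077 + r)*(32675 + 23245) = (48077 - 30565)*(32675 + 23245) = 17512*55920 = 979271040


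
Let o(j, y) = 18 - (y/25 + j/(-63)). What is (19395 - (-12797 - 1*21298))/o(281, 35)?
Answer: 8424675/3317 ≈ 2539.8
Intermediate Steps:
o(j, y) = 18 - y/25 + j/63 (o(j, y) = 18 - (y*(1/25) + j*(-1/63)) = 18 - (y/25 - j/63) = 18 - (-j/63 + y/25) = 18 + (-y/25 + j/63) = 18 - y/25 + j/63)
(19395 - (-12797 - 1*21298))/o(281, 35) = (19395 - (-12797 - 1*21298))/(18 - 1/25*35 + (1/63)*281) = (19395 - (-12797 - 21298))/(18 - 7/5 + 281/63) = (19395 - 1*(-34095))/(6634/315) = (19395 + 34095)*(315/6634) = 53490*(315/6634) = 8424675/3317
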